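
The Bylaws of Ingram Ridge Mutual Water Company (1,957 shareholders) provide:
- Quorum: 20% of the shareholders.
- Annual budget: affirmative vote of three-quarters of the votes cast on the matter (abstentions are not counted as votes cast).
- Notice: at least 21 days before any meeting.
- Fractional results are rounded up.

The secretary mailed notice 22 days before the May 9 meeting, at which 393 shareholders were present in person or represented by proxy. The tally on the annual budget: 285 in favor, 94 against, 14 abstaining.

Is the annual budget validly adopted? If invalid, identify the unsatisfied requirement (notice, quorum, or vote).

Notice: 22 days given; 21 required. Satisfied.
Quorum: 20% of 1,957 = 391.40, rounded up to 392; 393 present. Satisfied.
Vote: requires three-fourths of the votes cast (393 − 14 abstaining = 379); 3/4 of 379 = 284.25, rounded up to 285, so 285 needed; 285 in favor. Satisfied.

Valid — all requirements satisfied.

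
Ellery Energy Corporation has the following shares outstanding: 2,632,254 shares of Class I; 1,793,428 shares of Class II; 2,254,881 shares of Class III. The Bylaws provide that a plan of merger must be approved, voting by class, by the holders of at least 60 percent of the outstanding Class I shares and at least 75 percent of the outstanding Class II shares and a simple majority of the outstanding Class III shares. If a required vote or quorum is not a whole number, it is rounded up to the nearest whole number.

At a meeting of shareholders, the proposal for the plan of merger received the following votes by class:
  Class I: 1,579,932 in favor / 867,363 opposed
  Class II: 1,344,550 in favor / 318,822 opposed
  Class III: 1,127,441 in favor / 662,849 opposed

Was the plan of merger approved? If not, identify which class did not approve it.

Class I: 3/5 of 2632254 = 1579352.40, rounded up to 1579353; 1,579,353 required, 1,579,932 in favor — approved.
Class II: 3/4 of 1793428 = 1345071; 1,345,071 required, 1,344,550 in favor — not approved.
Class III: a majority of 2254881 is 1127441; 1,127,441 required, 1,127,441 in favor — approved.

Not approved — the Class II shares did not give the required vote.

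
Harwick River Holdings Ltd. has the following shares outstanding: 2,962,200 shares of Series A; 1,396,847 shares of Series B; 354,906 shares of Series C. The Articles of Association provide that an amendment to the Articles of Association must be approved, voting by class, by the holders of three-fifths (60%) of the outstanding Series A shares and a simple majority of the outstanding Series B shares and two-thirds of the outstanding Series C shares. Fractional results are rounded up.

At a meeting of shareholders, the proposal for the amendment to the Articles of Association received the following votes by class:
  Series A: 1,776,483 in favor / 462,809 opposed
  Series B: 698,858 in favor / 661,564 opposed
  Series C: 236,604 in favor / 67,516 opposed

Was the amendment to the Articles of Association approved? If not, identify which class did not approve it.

Not approved — the Series A shares did not give the required vote.

Series A: 3/5 of 2962200 = 1777320; 1,777,320 required, 1,776,483 in favor — not approved.
Series B: a majority of 1396847 is 698424; 698,424 required, 698,858 in favor — approved.
Series C: 2/3 of 354906 = 236604; 236,604 required, 236,604 in favor — approved.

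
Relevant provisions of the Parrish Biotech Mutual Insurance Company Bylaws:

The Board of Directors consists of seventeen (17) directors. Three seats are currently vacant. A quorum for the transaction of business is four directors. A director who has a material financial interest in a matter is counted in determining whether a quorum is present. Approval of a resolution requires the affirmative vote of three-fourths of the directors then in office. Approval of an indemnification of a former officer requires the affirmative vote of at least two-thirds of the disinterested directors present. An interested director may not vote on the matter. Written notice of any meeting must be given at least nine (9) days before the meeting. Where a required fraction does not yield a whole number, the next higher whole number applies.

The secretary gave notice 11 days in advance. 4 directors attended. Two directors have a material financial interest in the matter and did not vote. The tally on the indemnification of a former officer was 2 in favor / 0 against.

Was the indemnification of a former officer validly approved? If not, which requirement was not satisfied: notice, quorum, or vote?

Notice: 11 days given; 9 required (11 ≥ 9). Satisfied.
Quorum: 4 present (interested directors count toward quorum); quorum is 4. Satisfied.
Vote: the indemnification of a former officer requires two-thirds of the disinterested directors present (4 − 2 = 2). 2/3 of 2 = 1.33, rounded up to 2, so 2 affirmative votes are needed; 2 voted in favor. Satisfied.

Valid — all requirements satisfied.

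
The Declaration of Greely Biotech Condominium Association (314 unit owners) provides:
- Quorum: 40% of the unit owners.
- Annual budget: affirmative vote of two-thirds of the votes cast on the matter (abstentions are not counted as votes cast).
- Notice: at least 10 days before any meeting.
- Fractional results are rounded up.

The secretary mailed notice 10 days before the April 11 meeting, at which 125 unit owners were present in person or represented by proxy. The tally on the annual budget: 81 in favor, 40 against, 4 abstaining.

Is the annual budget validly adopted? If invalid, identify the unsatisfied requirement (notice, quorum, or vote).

Notice: 10 days given; 10 required. Satisfied.
Quorum: 40% of 314 = 125.60, rounded up to 126; 125 present. Not satisfied.
Vote: requires two-thirds of the votes cast (125 − 4 abstaining = 121); 2/3 of 121 = 80.67, rounded up to 81, so 81 needed; 81 in favor. Satisfied.

Invalid — quorum requirement not satisfied.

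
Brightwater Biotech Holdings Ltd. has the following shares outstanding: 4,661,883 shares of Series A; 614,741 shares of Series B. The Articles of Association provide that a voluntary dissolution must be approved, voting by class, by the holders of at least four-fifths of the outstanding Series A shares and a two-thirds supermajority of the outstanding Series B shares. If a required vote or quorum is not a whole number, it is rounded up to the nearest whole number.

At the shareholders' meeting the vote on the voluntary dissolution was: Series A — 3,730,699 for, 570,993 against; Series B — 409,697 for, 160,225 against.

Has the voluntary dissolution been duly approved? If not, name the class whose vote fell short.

Series A: 4/5 of 4661883 = 3729506.40, rounded up to 3729507; 3,729,507 required, 3,730,699 in favor — approved.
Series B: 2/3 of 614741 = 409827.33, rounded up to 409828; 409,828 required, 409,697 in favor — not approved.

Not approved — the Series B shares did not give the required vote.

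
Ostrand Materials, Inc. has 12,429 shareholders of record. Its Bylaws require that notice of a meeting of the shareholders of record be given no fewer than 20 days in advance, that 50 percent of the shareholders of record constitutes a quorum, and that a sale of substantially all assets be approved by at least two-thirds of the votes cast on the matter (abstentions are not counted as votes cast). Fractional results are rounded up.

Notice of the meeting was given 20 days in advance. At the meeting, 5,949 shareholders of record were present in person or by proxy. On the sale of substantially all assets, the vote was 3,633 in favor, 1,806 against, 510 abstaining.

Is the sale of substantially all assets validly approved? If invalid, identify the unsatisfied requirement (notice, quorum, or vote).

Invalid — quorum requirement not satisfied.

Notice: 20 days given; 20 required. Satisfied.
Quorum: 50% of 12,429 = 6,214.50, rounded up to 6,215; 5,949 present. Not satisfied.
Vote: requires two-thirds of the votes cast (5,949 − 510 abstaining = 5,439); 2/3 of 5439 = 3626, so 3,626 needed; 3,633 in favor. Satisfied.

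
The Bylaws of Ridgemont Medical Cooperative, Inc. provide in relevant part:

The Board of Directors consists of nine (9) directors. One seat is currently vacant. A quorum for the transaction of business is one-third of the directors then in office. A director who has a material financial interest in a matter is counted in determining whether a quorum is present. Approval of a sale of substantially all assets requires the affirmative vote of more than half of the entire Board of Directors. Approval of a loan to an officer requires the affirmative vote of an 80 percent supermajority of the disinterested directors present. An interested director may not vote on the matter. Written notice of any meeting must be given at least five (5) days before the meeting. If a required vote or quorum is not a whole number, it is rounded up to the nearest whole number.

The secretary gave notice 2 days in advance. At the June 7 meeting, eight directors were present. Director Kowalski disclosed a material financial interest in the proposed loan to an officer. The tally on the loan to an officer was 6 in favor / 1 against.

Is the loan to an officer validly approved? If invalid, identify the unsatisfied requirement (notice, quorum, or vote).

Notice: 2 days given; 5 required (2 < 5). Not satisfied.
Quorum: 8 present (interested directors count toward quorum); quorum is 3. Satisfied.
Vote: the loan to an officer requires four-fifths of the disinterested directors present (8 − 1 = 7). 4/5 of 7 = 5.60, rounded up to 6, so 6 affirmative votes are needed; 6 voted in favor. Satisfied.

Invalid — notice requirement not satisfied.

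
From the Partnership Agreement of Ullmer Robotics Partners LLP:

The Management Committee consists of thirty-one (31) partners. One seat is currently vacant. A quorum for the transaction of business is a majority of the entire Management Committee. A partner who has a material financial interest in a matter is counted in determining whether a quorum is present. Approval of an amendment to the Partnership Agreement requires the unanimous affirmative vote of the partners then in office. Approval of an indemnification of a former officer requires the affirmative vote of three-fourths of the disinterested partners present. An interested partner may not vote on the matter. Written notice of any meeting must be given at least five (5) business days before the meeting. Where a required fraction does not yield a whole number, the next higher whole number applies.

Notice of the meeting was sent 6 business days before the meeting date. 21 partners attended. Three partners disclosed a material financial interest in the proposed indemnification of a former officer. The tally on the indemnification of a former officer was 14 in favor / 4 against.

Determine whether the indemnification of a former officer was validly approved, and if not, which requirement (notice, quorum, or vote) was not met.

Notice: 6 business days given; 5 required (6 ≥ 5). Satisfied.
Quorum: 21 present (interested partners count toward quorum); quorum is 16. Satisfied.
Vote: the indemnification of a former officer requires three-fourths of the disinterested partners present (21 − 3 = 18). 3/4 of 18 = 13.50, rounded up to 14, so 14 affirmative votes are needed; 14 voted in favor. Satisfied.

Valid — all requirements satisfied.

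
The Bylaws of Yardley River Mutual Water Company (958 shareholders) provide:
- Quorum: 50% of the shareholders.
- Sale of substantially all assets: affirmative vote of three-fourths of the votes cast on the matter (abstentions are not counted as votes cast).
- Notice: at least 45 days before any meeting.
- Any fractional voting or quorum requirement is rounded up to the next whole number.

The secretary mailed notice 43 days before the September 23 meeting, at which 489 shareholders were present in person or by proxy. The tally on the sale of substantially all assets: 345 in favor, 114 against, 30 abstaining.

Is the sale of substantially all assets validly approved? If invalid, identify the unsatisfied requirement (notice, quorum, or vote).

Notice: 43 days given; 45 required. Not satisfied.
Quorum: 50% of 958 = 479; 489 present. Satisfied.
Vote: requires three-fourths of the votes cast (489 − 30 abstaining = 459); 3/4 of 459 = 344.25, rounded up to 345, so 345 needed; 345 in favor. Satisfied.

Invalid — notice requirement not satisfied.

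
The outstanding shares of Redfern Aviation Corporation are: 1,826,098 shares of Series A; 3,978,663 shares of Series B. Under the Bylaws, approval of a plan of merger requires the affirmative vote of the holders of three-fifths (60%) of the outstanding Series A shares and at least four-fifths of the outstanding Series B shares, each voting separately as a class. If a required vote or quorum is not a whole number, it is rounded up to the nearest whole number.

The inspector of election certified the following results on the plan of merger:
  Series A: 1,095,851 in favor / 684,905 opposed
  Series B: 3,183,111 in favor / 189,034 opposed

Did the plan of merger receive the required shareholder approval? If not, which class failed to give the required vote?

Series A: 3/5 of 1826098 = 1095658.80, rounded up to 1095659; 1,095,659 required, 1,095,851 in favor — approved.
Series B: 4/5 of 3978663 = 3182930.40, rounded up to 3182931; 3,182,931 required, 3,183,111 in favor — approved.

Approved — every class gave the required vote.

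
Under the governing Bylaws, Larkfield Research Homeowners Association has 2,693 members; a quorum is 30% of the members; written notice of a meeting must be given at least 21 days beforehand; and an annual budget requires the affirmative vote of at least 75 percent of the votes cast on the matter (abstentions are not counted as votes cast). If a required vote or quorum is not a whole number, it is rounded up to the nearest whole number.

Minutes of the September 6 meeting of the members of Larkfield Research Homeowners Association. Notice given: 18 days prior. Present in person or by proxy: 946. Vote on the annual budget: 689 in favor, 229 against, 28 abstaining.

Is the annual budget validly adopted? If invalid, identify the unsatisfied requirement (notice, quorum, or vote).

Invalid — notice requirement not satisfied.

Notice: 18 days given; 21 required. Not satisfied.
Quorum: 30% of 2,693 = 807.90, rounded up to 808; 946 present. Satisfied.
Vote: requires three-fourths of the votes cast (946 − 28 abstaining = 918); 3/4 of 918 = 688.50, rounded up to 689, so 689 needed; 689 in favor. Satisfied.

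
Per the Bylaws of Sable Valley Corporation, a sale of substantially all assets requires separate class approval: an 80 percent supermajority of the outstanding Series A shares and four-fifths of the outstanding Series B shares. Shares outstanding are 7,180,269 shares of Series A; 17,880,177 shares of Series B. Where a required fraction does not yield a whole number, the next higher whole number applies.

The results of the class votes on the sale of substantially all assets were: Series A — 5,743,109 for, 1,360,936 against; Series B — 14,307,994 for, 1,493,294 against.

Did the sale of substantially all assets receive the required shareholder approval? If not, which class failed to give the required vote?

Series A: 4/5 of 7180269 = 5744215.20, rounded up to 5744216; 5,744,216 required, 5,743,109 in favor — not approved.
Series B: 4/5 of 17880177 = 14304141.60, rounded up to 14304142; 14,304,142 required, 14,307,994 in favor — approved.

Not approved — the Series A shares did not give the required vote.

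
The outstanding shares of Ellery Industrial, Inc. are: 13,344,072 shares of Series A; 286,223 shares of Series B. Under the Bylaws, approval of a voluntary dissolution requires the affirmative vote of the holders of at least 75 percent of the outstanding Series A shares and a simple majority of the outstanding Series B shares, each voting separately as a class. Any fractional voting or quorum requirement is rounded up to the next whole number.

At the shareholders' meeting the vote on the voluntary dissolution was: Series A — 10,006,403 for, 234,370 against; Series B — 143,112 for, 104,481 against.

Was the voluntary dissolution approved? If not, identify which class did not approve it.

Not approved — the Series A shares did not give the required vote.

Series A: 3/4 of 13344072 = 10008054; 10,008,054 required, 10,006,403 in favor — not approved.
Series B: a majority of 286223 is 143112; 143,112 required, 143,112 in favor — approved.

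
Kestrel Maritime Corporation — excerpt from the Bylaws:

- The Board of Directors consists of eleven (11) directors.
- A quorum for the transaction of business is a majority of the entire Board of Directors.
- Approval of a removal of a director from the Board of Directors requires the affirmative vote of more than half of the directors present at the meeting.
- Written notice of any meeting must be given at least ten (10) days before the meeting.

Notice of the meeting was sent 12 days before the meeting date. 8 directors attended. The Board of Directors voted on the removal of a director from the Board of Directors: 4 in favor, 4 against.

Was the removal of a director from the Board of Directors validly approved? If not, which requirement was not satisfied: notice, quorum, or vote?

Notice: 12 days given; 10 required (12 ≥ 10). Satisfied.
Quorum: 8 present; quorum is 6. Satisfied.
Vote: the removal of a director from the Board of Directors requires a majority of the directors present (8). A majority of 8 is 5, so 5 affirmative votes are needed; 4 voted in favor. Not satisfied.

Invalid — vote requirement not satisfied.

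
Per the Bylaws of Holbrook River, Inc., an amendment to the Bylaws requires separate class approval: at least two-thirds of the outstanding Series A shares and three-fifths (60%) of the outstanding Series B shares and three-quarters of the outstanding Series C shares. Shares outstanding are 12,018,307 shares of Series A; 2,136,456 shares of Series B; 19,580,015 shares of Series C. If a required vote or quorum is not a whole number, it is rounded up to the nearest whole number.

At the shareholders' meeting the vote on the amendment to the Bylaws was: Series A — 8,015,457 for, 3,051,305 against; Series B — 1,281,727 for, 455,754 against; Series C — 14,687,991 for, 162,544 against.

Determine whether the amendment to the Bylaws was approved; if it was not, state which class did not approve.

Not approved — the Series B shares did not give the required vote.

Series A: 2/3 of 12018307 = 8012204.67, rounded up to 8012205; 8,012,205 required, 8,015,457 in favor — approved.
Series B: 3/5 of 2136456 = 1281873.60, rounded up to 1281874; 1,281,874 required, 1,281,727 in favor — not approved.
Series C: 3/4 of 19580015 = 14685011.25, rounded up to 14685012; 14,685,012 required, 14,687,991 in favor — approved.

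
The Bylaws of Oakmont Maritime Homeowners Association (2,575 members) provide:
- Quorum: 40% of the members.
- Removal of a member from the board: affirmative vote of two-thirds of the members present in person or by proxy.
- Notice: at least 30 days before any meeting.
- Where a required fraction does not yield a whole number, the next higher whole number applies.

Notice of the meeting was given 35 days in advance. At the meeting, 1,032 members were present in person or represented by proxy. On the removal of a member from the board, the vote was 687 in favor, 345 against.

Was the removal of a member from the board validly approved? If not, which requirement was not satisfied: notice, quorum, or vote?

Invalid — vote requirement not satisfied.

Notice: 35 days given; 30 required. Satisfied.
Quorum: 40% of 2,575 = 1,030; 1,032 present. Satisfied.
Vote: requires two-thirds of those present (1,032); 2/3 of 1032 = 688, so 688 needed; 687 in favor. Not satisfied.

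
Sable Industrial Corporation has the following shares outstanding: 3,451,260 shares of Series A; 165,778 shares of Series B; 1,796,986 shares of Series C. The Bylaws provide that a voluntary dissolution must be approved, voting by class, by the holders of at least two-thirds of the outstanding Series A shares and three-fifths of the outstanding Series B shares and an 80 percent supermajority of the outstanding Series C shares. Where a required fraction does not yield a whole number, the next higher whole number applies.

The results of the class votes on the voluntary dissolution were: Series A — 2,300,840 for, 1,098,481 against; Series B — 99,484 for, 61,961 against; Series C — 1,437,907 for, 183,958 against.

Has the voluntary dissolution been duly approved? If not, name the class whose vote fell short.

Series A: 2/3 of 3451260 = 2300840; 2,300,840 required, 2,300,840 in favor — approved.
Series B: 3/5 of 165778 = 99466.80, rounded up to 99467; 99,467 required, 99,484 in favor — approved.
Series C: 4/5 of 1796986 = 1437588.80, rounded up to 1437589; 1,437,589 required, 1,437,907 in favor — approved.

Approved — every class gave the required vote.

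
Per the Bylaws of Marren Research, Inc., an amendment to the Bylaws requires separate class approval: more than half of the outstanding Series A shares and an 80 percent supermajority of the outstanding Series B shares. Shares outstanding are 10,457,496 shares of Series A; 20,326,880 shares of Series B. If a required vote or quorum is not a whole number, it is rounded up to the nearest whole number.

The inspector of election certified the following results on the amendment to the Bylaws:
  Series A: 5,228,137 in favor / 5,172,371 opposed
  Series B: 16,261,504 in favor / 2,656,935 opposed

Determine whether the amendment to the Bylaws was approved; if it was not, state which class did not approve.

Series A: a majority of 10457496 is 5228749; 5,228,749 required, 5,228,137 in favor — not approved.
Series B: 4/5 of 20326880 = 16261504; 16,261,504 required, 16,261,504 in favor — approved.

Not approved — the Series A shares did not give the required vote.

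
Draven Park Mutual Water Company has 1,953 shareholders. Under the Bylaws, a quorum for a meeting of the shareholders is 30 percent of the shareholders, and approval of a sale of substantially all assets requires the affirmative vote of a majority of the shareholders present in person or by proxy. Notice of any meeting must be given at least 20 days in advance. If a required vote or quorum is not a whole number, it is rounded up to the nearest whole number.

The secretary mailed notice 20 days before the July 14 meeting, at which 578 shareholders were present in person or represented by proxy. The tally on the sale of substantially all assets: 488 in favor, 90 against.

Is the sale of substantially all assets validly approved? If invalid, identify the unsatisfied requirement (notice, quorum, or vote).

Notice: 20 days given; 20 required. Satisfied.
Quorum: 30% of 1,953 = 585.90, rounded up to 586; 578 present. Not satisfied.
Vote: requires a majority of those present (578); a majority of 578 is 290, so 290 needed; 488 in favor. Satisfied.

Invalid — quorum requirement not satisfied.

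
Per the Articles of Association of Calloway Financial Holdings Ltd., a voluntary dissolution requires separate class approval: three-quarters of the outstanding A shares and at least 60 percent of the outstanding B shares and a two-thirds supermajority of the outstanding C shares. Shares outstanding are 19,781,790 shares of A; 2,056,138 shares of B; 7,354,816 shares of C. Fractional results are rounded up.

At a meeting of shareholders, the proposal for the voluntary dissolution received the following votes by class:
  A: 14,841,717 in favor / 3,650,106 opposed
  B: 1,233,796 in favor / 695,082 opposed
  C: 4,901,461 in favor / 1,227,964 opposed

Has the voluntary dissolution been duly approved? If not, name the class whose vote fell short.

Not approved — the C shares did not give the required vote.

A: 3/4 of 19781790 = 14836342.50, rounded up to 14836343; 14,836,343 required, 14,841,717 in favor — approved.
B: 3/5 of 2056138 = 1233682.80, rounded up to 1233683; 1,233,683 required, 1,233,796 in favor — approved.
C: 2/3 of 7354816 = 4903210.67, rounded up to 4903211; 4,903,211 required, 4,901,461 in favor — not approved.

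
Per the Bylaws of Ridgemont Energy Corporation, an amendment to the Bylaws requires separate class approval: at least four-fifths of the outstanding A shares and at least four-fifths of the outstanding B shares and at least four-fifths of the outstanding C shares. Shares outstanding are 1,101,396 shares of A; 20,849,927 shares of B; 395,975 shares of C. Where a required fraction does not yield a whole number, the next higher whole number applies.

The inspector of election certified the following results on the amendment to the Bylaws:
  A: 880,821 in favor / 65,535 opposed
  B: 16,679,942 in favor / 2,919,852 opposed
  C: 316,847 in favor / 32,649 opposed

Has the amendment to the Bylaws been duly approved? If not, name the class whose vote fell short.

A: 4/5 of 1101396 = 881116.80, rounded up to 881117; 881,117 required, 880,821 in favor — not approved.
B: 4/5 of 20849927 = 16679941.60, rounded up to 16679942; 16,679,942 required, 16,679,942 in favor — approved.
C: 4/5 of 395975 = 316780; 316,780 required, 316,847 in favor — approved.

Not approved — the A shares did not give the required vote.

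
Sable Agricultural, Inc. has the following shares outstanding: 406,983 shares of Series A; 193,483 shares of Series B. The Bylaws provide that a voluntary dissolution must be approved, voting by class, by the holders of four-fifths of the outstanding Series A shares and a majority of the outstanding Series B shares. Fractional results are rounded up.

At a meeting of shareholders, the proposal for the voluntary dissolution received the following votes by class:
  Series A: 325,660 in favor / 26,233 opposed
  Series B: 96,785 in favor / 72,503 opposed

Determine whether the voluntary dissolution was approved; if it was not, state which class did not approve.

Series A: 4/5 of 406983 = 325586.40, rounded up to 325587; 325,587 required, 325,660 in favor — approved.
Series B: a majority of 193483 is 96742; 96,742 required, 96,785 in favor — approved.

Approved — every class gave the required vote.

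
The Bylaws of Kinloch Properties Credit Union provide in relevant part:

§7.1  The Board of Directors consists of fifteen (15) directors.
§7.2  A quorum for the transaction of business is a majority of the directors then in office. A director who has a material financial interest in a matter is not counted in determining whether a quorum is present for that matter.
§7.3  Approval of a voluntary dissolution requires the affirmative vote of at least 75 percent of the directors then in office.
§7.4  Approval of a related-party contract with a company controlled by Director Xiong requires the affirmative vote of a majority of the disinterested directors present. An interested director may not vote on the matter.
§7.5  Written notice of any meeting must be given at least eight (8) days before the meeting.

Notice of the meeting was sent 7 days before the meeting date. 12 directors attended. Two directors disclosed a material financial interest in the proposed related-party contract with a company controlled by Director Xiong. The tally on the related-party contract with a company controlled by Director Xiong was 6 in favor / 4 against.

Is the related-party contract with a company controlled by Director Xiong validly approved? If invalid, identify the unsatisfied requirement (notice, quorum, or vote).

Invalid — notice requirement not satisfied.

Notice: 7 days given; 8 required (7 < 8). Not satisfied.
Quorum: 12 present, but the 2 interested directors do not count, leaving 10. Quorum is 8. Satisfied.
Vote: the related-party contract with a company controlled by Director Xiong requires a majority of the disinterested directors present (12 − 2 = 10). A majority of 10 is 6, so 6 affirmative votes are needed; 6 voted in favor. Satisfied.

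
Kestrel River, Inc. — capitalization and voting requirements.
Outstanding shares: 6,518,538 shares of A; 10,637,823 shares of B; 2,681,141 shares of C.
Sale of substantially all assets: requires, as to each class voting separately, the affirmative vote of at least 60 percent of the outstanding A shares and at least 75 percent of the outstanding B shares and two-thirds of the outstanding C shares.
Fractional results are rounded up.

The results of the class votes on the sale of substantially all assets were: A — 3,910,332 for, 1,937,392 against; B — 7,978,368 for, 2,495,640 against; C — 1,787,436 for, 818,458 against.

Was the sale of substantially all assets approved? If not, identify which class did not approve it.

A: 3/5 of 6518538 = 3911122.80, rounded up to 3911123; 3,911,123 required, 3,910,332 in favor — not approved.
B: 3/4 of 10637823 = 7978367.25, rounded up to 7978368; 7,978,368 required, 7,978,368 in favor — approved.
C: 2/3 of 2681141 = 1787427.33, rounded up to 1787428; 1,787,428 required, 1,787,436 in favor — approved.

Not approved — the A shares did not give the required vote.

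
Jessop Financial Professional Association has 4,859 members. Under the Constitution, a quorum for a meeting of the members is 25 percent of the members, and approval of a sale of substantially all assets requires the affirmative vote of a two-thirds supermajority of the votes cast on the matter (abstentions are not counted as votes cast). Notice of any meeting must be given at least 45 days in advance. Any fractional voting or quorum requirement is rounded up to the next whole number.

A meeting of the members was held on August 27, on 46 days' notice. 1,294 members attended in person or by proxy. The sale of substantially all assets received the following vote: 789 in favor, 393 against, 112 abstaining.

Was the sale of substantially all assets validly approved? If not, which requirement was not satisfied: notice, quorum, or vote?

Notice: 46 days given; 45 required. Satisfied.
Quorum: 25% of 4,859 = 1,214.75, rounded up to 1,215; 1,294 present. Satisfied.
Vote: requires two-thirds of the votes cast (1,294 − 112 abstaining = 1,182); 2/3 of 1182 = 788, so 788 needed; 789 in favor. Satisfied.

Valid — all requirements satisfied.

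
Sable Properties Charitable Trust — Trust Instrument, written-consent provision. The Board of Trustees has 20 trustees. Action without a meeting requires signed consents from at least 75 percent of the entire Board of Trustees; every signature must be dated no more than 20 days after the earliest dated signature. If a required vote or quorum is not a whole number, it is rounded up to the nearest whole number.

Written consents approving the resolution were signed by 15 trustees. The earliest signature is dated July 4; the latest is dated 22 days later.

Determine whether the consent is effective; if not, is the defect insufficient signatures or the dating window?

Signatures required: at least 75 percent of 20 — 3/4 of 20 = 15, so 15 needed; 15 signed. Sufficient.
Dating window: the latest signature is 22 days after the earliest; the limit is 20 days. Outside the window.

Not effective — dating-window requirement not satisfied.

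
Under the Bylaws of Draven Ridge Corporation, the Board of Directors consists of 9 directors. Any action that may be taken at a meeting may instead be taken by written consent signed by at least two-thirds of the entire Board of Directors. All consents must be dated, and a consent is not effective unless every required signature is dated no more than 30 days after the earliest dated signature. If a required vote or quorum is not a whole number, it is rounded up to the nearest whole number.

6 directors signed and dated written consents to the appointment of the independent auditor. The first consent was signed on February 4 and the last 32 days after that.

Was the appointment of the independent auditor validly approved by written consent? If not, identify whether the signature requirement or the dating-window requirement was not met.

Signatures required: at least two-thirds of 9 — 2/3 of 9 = 6, so 6 needed; 6 signed. Sufficient.
Dating window: the latest signature is 32 days after the earliest; the limit is 30 days. Outside the window.

Not effective — dating-window requirement not satisfied.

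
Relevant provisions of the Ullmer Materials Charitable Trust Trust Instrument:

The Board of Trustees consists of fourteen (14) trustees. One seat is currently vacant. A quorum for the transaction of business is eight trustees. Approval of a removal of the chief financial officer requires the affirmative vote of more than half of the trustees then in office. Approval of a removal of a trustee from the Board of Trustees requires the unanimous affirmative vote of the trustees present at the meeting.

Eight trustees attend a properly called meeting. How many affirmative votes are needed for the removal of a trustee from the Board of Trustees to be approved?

The removal of a trustee from the Board of Trustees requires the unanimous vote of the trustees present (8).
Unanimous means all 8.

8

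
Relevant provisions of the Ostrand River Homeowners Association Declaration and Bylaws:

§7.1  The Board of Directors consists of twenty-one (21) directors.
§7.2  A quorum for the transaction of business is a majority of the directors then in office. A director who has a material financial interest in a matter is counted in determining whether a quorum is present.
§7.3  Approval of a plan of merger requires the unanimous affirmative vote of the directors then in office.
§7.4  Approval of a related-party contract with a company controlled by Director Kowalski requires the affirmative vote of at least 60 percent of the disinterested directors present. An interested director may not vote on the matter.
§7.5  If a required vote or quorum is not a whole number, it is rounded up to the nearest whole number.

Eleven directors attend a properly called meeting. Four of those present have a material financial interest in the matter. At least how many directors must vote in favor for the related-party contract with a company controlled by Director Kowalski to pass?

5

The related-party contract with a company controlled by Director Kowalski requires three-fifths of the disinterested directors present (11 − 4 = 7).
3/5 of 7 = 4.20, rounded up to 5.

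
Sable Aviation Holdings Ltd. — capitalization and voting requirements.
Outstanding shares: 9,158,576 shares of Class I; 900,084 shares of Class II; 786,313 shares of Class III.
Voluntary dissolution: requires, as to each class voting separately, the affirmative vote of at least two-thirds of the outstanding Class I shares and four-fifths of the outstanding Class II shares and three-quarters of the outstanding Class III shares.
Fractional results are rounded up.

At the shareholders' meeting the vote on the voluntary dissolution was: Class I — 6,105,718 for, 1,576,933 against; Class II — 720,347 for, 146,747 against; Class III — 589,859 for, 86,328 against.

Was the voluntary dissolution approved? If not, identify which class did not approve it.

Approved — every class gave the required vote.

Class I: 2/3 of 9158576 = 6105717.33, rounded up to 6105718; 6,105,718 required, 6,105,718 in favor — approved.
Class II: 4/5 of 900084 = 720067.20, rounded up to 720068; 720,068 required, 720,347 in favor — approved.
Class III: 3/4 of 786313 = 589734.75, rounded up to 589735; 589,735 required, 589,859 in favor — approved.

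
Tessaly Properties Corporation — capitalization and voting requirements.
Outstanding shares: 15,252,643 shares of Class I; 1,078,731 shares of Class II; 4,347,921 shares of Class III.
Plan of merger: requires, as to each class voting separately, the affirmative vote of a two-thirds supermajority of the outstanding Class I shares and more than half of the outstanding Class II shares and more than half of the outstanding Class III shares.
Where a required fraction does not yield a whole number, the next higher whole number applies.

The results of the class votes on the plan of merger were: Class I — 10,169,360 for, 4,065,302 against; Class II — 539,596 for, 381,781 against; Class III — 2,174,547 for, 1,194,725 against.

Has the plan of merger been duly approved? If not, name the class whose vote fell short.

Approved — every class gave the required vote.

Class I: 2/3 of 15252643 = 10168428.67, rounded up to 10168429; 10,168,429 required, 10,169,360 in favor — approved.
Class II: a majority of 1078731 is 539366; 539,366 required, 539,596 in favor — approved.
Class III: a majority of 4347921 is 2173961; 2,173,961 required, 2,174,547 in favor — approved.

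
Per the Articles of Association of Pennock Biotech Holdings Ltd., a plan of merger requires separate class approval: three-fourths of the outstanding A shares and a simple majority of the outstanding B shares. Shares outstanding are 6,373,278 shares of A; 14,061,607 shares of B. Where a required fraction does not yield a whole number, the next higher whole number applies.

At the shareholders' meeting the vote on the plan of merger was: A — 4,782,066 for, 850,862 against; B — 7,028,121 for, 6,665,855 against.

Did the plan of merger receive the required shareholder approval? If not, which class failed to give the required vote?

A: 3/4 of 6373278 = 4779958.50, rounded up to 4779959; 4,779,959 required, 4,782,066 in favor — approved.
B: a majority of 14061607 is 7030804; 7,030,804 required, 7,028,121 in favor — not approved.

Not approved — the B shares did not give the required vote.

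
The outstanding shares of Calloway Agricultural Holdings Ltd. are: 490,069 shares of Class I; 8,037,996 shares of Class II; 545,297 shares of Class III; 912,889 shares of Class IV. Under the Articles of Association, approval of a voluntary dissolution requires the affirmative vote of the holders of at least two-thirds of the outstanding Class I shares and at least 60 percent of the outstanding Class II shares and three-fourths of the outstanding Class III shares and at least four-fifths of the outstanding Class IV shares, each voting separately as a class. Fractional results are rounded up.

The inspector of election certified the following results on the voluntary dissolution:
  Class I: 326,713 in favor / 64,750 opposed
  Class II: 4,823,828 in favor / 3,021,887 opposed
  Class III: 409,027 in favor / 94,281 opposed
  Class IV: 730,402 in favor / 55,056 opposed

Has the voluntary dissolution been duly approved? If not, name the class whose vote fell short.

Class I: 2/3 of 490069 = 326712.67, rounded up to 326713; 326,713 required, 326,713 in favor — approved.
Class II: 3/5 of 8037996 = 4822797.60, rounded up to 4822798; 4,822,798 required, 4,823,828 in favor — approved.
Class III: 3/4 of 545297 = 408972.75, rounded up to 408973; 408,973 required, 409,027 in favor — approved.
Class IV: 4/5 of 912889 = 730311.20, rounded up to 730312; 730,312 required, 730,402 in favor — approved.

Approved — every class gave the required vote.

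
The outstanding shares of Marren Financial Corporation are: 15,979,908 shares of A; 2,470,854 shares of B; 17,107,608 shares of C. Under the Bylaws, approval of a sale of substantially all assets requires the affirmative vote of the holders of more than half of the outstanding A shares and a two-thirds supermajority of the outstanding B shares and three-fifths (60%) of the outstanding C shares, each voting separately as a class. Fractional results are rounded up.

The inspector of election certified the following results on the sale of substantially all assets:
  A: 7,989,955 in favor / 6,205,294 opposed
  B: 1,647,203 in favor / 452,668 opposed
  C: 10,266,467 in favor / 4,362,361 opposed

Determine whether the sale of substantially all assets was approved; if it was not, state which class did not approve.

A: a majority of 15979908 is 7989955; 7,989,955 required, 7,989,955 in favor — approved.
B: 2/3 of 2470854 = 1647236; 1,647,236 required, 1,647,203 in favor — not approved.
C: 3/5 of 17107608 = 10264564.80, rounded up to 10264565; 10,264,565 required, 10,266,467 in favor — approved.

Not approved — the B shares did not give the required vote.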